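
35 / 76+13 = 1023 / 76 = 13.46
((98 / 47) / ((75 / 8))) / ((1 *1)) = 784 / 3525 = 0.22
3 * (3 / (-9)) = -1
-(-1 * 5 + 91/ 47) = 144/ 47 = 3.06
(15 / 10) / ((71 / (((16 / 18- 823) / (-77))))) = 1057 / 4686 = 0.23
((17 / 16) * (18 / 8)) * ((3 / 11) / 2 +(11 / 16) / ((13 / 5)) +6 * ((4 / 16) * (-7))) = -3535371 / 146432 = -24.14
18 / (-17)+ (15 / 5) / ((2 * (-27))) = -341 / 306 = -1.11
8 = 8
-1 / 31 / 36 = -1 / 1116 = -0.00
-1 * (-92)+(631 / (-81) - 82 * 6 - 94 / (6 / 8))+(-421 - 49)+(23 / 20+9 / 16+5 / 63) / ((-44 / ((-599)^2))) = -2833187309 / 181440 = -15615.01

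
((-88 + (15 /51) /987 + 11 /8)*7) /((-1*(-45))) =-11627807 /862920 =-13.47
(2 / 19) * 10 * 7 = 140 / 19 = 7.37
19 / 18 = 1.06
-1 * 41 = -41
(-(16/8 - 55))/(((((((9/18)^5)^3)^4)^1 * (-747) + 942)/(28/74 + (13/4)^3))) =5231147139972944887808/2678928408104469631591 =1.95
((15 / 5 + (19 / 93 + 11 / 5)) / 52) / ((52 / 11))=27643 / 1257360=0.02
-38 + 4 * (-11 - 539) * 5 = -11038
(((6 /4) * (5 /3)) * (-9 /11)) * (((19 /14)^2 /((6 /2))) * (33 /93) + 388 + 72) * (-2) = 125832765 /66836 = 1882.71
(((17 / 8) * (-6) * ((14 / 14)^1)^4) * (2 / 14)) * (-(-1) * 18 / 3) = -153 / 14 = -10.93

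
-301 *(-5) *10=15050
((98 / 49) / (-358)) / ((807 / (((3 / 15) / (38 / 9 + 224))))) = -3 / 494510770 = -0.00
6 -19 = -13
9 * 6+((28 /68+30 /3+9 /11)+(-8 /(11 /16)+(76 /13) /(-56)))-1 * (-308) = 12302923 /34034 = 361.49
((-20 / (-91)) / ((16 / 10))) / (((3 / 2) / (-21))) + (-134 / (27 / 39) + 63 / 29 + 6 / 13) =-654322 / 3393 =-192.84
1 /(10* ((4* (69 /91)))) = 91 /2760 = 0.03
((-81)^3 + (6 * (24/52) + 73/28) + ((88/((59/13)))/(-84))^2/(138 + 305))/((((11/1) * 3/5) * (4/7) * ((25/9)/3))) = -152183.84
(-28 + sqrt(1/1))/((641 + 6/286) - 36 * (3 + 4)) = -3861/55630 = -0.07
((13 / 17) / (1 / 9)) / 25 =117 / 425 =0.28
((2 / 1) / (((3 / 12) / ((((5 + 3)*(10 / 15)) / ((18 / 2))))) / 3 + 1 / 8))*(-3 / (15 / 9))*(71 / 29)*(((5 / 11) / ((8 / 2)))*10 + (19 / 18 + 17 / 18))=-2821824 / 27115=-104.07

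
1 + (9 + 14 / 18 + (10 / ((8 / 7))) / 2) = 1091 / 72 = 15.15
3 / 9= 1 / 3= 0.33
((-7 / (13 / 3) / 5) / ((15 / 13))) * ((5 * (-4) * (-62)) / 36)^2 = -26908 / 81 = -332.20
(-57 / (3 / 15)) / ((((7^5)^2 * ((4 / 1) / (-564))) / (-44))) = -1768140 / 282475249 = -0.01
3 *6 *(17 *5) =1530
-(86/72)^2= -1.43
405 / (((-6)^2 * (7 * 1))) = 45 / 28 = 1.61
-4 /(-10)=2 /5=0.40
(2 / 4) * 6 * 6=18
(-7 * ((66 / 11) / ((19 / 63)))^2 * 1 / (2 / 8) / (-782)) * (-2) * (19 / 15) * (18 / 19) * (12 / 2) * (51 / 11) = -432081216 / 456665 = -946.17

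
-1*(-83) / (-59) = -83 / 59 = -1.41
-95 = -95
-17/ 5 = -3.40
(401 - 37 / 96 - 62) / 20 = 16.93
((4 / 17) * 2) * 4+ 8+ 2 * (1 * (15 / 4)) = 591 / 34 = 17.38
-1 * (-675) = 675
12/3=4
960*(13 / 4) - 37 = 3083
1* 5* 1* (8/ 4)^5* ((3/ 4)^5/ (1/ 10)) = 6075/ 16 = 379.69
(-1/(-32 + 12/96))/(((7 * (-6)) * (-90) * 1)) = 2/240975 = 0.00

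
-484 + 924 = 440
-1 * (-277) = 277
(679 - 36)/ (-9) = -643/ 9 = -71.44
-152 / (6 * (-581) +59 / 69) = 10488 / 240475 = 0.04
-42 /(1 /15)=-630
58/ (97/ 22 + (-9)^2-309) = -1276/ 4919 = -0.26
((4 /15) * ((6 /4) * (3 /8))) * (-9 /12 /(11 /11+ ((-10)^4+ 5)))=-0.00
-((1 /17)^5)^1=-1 /1419857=-0.00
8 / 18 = 4 / 9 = 0.44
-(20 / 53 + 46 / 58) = -1799 / 1537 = -1.17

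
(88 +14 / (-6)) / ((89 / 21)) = 1799 / 89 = 20.21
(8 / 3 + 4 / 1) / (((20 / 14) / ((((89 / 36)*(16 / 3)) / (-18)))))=-2492 / 729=-3.42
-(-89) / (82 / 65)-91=-20.45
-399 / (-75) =133 / 25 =5.32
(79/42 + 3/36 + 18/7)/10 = 127/280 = 0.45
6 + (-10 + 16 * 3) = 44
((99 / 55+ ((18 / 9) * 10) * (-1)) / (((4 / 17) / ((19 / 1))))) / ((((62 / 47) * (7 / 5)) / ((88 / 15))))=-2170883 / 465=-4668.57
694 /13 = 53.38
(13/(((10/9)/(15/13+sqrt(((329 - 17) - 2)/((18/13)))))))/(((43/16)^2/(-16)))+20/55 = -79872 * sqrt(2015)/9245 - 600860/20339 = -417.36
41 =41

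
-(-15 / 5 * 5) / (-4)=-15 / 4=-3.75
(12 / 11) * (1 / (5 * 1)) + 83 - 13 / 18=81671 / 990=82.50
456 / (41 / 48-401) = -21888 / 19207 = -1.14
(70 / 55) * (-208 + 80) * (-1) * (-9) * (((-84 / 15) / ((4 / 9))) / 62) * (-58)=-29465856 / 1705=-17282.03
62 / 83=0.75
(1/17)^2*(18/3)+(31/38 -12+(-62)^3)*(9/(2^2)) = -23556967377/43928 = -536263.14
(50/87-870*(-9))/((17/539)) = 367199140/1479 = 248275.28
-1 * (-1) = 1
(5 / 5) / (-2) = -0.50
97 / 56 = 1.73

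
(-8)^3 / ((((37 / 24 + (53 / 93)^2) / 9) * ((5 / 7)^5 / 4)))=-3062108012544 / 57653125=-53112.61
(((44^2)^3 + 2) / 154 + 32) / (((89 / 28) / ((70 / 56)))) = 18140796965 / 979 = 18529925.40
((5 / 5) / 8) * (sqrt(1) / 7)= 1 / 56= 0.02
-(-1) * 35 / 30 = 7 / 6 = 1.17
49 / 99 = 0.49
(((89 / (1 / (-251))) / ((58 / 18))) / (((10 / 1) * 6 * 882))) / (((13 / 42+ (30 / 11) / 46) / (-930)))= 525614331 / 1591114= 330.34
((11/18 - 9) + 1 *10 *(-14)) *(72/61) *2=-21368/61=-350.30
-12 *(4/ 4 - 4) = 36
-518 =-518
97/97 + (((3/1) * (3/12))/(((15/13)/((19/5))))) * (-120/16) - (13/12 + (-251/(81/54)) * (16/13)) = 97417/520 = 187.34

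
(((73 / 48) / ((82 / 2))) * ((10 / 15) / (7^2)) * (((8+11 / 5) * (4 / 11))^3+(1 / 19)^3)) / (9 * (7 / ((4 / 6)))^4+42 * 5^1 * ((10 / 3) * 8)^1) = 8501692675646 / 37964036486115865125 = 0.00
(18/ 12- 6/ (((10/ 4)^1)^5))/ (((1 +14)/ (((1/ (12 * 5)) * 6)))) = 2997/ 312500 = 0.01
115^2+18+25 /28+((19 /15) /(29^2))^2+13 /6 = 59022723234283 /4455870300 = 13246.06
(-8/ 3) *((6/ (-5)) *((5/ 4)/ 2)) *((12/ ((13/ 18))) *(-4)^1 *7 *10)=-9304.62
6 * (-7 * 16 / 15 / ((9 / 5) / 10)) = -2240 / 9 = -248.89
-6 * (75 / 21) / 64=-75 / 224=-0.33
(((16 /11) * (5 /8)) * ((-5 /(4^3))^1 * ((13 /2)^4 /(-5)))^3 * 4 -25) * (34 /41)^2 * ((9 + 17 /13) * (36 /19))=1059376.91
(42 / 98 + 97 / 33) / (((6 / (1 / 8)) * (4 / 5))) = 1945 / 22176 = 0.09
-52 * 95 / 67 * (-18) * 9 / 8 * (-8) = -800280 / 67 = -11944.48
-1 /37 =-0.03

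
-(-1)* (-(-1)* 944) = 944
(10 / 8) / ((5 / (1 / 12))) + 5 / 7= 247 / 336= 0.74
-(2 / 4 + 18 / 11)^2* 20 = -11045 / 121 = -91.28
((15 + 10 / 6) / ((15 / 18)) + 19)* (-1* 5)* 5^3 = -24375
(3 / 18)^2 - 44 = -1583 / 36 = -43.97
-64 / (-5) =64 / 5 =12.80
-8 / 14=-4 / 7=-0.57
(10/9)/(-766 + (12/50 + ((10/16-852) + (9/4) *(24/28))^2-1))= 784000/508591170369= 0.00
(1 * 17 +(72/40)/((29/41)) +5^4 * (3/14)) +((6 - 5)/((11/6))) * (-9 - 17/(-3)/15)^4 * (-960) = -2893900.63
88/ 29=3.03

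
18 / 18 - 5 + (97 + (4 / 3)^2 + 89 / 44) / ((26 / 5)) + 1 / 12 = 159259 / 10296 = 15.47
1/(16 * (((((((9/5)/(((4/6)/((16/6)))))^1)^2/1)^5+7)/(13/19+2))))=498046875/1111472186560394704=0.00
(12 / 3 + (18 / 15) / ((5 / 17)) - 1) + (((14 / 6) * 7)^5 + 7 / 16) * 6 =112990256821 / 16200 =6974707.21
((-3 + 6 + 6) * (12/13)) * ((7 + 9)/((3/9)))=5184/13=398.77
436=436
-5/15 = -1/3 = -0.33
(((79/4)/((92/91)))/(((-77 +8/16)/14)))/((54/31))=-1560013/760104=-2.05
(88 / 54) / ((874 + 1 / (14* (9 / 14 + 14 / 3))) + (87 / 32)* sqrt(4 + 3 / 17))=33291196026880 / 17854226992592883 -2030534528* sqrt(1207) / 5951408997530961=0.00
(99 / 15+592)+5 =3018 / 5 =603.60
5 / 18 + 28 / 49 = 107 / 126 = 0.85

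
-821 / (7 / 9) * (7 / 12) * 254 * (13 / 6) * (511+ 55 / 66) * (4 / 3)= -4162651441 / 18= -231258413.39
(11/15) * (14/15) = 0.68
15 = 15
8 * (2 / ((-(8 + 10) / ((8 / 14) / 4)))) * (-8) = 64 / 63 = 1.02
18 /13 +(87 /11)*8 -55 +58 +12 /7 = 69.37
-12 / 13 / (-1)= 12 / 13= 0.92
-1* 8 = -8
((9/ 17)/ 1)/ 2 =0.26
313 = 313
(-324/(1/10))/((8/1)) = -405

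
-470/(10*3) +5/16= -737/48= -15.35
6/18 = 1/3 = 0.33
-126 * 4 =-504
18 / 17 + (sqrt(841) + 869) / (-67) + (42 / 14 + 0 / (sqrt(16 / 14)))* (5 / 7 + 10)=157855 / 7973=19.80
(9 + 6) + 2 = 17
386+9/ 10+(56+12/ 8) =2222/ 5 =444.40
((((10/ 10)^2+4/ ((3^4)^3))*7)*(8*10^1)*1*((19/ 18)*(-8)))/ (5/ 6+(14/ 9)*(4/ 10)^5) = -141364370000000/ 25387468011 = -5568.27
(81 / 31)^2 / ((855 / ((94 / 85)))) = 68526 / 7760075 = 0.01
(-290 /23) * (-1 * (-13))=-3770 /23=-163.91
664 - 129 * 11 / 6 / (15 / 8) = 8068 / 15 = 537.87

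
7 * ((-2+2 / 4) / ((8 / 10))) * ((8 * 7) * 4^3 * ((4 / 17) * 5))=-940800 / 17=-55341.18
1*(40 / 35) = 8 / 7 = 1.14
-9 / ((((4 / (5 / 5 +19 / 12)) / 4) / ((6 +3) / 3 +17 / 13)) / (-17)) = 1702.62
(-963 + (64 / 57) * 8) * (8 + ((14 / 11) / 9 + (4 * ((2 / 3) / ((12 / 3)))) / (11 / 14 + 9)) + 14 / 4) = -17272564907 / 1546182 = -11171.11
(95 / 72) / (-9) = -95 / 648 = -0.15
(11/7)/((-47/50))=-550/329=-1.67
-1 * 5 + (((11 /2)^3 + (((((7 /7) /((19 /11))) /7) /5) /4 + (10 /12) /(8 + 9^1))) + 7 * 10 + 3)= 63605047 /271320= 234.43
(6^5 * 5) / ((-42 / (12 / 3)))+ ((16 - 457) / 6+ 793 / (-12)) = -322765 / 84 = -3842.44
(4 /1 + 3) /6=7 /6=1.17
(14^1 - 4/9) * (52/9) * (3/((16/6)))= 793/9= 88.11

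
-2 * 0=0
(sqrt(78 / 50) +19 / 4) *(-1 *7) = -41.99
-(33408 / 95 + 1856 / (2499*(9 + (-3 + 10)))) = -83497612 / 237405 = -351.71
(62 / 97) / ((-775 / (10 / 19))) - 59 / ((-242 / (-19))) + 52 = 105630577 / 2230030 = 47.37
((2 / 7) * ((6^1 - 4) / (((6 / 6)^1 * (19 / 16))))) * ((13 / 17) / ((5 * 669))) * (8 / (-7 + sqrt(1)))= -3328 / 22689135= -0.00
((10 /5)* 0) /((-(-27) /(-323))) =0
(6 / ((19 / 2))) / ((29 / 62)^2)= 46128 / 15979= 2.89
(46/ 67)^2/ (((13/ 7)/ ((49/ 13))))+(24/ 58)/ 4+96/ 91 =325732313/ 154004123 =2.12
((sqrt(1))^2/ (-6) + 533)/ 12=3197/ 72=44.40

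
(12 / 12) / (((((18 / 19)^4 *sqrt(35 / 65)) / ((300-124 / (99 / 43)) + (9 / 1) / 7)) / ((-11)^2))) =245803259977 *sqrt(91) / 46294416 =50650.03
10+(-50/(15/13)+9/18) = -32.83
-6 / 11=-0.55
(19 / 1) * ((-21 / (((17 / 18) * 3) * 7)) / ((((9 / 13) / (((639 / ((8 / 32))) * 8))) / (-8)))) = 80810496 / 17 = 4753558.59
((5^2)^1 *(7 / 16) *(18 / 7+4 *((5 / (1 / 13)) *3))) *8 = 68475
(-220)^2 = 48400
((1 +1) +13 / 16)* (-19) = -53.44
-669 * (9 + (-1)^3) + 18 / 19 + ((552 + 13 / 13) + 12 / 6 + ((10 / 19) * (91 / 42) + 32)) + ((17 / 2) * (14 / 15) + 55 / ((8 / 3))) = -3598109 / 760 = -4734.35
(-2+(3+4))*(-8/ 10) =-4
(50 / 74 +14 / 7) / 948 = 33 / 11692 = 0.00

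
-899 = -899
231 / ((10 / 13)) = 300.30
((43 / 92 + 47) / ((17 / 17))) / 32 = 4367 / 2944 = 1.48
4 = 4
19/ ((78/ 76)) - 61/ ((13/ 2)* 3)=200/ 13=15.38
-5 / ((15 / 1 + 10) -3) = -5 / 22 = -0.23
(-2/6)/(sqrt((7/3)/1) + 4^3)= -64/12281 + sqrt(21)/36843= -0.01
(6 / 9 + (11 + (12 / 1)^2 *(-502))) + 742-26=-214681 / 3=-71560.33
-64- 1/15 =-961/15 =-64.07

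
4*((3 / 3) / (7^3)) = 4 / 343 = 0.01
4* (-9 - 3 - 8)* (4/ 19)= -320/ 19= -16.84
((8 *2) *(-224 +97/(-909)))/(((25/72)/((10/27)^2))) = -104301056/73629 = -1416.58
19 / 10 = 1.90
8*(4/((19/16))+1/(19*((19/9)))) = 9800/361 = 27.15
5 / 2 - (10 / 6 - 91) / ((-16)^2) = 547 / 192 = 2.85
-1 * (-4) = 4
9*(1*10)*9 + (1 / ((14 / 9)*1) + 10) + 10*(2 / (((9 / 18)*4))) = 830.64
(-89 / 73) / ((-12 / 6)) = 89 / 146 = 0.61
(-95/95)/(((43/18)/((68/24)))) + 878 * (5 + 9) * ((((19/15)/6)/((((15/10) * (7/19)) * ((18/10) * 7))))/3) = 26998135/219429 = 123.04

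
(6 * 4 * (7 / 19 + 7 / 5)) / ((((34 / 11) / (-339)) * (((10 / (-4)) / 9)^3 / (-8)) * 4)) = -87686032896 / 201875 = -434358.06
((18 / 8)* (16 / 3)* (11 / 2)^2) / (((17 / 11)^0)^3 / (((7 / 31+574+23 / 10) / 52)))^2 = 11594913594627 / 259854400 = 44620.81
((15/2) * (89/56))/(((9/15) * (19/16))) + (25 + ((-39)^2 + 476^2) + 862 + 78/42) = 30457344/133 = 229002.59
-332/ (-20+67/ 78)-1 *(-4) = 31868/ 1493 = 21.34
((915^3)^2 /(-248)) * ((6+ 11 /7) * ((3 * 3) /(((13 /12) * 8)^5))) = -68022285063354499359375 /20626068736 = -3297879297019.45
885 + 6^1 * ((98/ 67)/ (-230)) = 6818631/ 7705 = 884.96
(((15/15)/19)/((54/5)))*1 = 0.00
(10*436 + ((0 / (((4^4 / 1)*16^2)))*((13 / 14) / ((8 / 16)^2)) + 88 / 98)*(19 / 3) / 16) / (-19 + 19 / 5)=-12819445 / 44688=-286.87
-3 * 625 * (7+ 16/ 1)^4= -524701875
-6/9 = -2/3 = -0.67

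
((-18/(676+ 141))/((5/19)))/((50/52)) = -468/5375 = -0.09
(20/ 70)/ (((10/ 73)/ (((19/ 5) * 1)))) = 1387/ 175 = 7.93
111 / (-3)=-37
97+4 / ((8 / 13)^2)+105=212.56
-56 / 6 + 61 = 155 / 3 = 51.67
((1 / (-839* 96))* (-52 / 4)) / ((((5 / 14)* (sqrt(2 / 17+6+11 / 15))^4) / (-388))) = -0.00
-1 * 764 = -764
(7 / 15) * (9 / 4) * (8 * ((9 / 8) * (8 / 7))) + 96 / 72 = 182 / 15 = 12.13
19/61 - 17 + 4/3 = -2810/183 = -15.36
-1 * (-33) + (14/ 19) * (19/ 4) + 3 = 79/ 2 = 39.50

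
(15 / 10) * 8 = 12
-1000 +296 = -704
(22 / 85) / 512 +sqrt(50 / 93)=11 / 21760 +5*sqrt(186) / 93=0.73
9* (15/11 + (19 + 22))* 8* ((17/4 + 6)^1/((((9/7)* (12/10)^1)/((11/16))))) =334355/24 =13931.46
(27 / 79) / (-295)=-27 / 23305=-0.00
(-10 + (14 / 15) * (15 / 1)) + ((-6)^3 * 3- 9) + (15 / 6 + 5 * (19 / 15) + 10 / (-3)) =-1295 / 2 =-647.50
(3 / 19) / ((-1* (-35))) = 3 / 665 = 0.00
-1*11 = -11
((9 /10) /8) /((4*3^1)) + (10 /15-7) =-6071 /960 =-6.32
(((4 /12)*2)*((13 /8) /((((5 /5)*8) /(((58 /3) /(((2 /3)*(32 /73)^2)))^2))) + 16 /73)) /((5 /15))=22665965468093 /2449473536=9253.40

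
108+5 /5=109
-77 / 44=-7 / 4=-1.75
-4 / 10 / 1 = -2 / 5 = -0.40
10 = 10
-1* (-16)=16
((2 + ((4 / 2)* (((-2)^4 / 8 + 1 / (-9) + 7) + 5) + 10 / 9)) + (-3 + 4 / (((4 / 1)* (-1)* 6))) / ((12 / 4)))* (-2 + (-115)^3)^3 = -104950390080699189634.50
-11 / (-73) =11 / 73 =0.15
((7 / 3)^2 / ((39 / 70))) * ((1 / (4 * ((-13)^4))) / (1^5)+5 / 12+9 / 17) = 4726817830 / 511270461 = 9.25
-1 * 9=-9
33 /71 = 0.46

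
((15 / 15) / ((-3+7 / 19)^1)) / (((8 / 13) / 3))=-1.85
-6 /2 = -3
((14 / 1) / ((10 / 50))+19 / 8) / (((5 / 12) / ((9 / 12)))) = 130.28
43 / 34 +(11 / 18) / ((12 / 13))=7075 / 3672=1.93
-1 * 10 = -10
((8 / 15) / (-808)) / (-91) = 1 / 137865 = 0.00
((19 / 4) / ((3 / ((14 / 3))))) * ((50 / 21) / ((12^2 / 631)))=299725 / 3888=77.09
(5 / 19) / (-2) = -5 / 38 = -0.13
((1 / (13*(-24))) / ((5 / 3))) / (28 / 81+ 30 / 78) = -81 / 30760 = -0.00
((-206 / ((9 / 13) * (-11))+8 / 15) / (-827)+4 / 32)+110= 360541333 / 3274920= 110.09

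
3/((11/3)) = 9/11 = 0.82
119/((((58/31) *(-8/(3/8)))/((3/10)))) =-33201/37120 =-0.89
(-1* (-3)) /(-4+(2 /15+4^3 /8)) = 45 /62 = 0.73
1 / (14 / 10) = 5 / 7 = 0.71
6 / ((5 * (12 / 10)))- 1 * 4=-3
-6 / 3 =-2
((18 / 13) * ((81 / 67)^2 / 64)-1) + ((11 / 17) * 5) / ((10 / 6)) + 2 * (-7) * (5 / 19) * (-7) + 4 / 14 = 114203237405 / 4222245664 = 27.05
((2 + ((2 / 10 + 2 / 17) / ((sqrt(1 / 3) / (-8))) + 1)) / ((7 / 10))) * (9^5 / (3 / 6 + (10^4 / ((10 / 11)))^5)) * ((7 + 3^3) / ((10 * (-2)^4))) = 3011499 / 9018856000000000000028-3188646 * sqrt(3) / 11273570000000000000035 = -0.00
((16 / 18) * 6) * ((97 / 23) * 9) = 4656 / 23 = 202.43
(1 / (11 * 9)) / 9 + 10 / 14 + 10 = 66832 / 6237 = 10.72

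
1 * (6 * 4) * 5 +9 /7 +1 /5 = 4252 /35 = 121.49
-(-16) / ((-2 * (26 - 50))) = 1 / 3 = 0.33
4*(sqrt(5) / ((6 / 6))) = 4*sqrt(5) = 8.94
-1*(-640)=640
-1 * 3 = -3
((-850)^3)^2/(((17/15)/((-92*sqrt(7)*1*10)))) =-306156665625000000000*sqrt(7) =-810014399468507224193.72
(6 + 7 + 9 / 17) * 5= 1150 / 17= 67.65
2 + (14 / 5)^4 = 63.47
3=3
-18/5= -3.60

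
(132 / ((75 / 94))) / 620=1034 / 3875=0.27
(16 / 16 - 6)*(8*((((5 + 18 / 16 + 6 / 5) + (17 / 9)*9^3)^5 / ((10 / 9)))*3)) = -14055750224722826784218511 / 25600000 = -549052743153235421.26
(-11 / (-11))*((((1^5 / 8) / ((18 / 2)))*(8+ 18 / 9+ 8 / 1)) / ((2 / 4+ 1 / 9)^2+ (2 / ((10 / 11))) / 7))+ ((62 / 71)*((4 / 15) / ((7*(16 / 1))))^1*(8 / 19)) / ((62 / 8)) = 401688359 / 1104689355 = 0.36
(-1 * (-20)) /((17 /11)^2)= 8.37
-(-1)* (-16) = -16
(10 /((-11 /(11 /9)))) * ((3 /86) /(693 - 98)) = -0.00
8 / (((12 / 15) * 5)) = 2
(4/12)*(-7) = -7/3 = -2.33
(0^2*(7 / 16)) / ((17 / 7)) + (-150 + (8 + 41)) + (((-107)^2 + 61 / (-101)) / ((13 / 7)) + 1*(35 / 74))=589189777 / 97162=6063.99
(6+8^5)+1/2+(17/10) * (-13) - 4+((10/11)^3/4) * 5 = 32749.34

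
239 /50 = 4.78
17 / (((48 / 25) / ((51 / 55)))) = 8.21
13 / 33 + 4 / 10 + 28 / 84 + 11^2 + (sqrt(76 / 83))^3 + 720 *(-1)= -32883 / 55 + 152 *sqrt(1577) / 6889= -597.00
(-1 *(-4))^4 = 256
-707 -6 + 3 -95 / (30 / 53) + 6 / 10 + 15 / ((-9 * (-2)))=-4382 / 5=-876.40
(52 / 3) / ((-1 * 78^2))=-0.00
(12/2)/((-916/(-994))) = 1491/229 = 6.51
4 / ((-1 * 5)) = -4 / 5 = -0.80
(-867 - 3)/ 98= -435/ 49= -8.88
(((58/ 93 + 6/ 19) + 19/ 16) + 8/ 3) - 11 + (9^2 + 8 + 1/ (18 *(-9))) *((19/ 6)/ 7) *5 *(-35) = -16148277527/ 2290032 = -7051.55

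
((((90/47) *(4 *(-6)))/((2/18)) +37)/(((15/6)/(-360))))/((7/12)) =92970.60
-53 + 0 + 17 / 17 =-52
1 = 1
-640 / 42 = -320 / 21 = -15.24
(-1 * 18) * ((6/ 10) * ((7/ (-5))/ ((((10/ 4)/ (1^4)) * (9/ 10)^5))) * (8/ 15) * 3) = 35840/ 2187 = 16.39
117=117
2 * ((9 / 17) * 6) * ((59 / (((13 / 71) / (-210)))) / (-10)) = 9500652 / 221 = 42989.38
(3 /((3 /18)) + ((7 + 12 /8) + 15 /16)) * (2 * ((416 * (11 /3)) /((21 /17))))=4268836 /63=67759.30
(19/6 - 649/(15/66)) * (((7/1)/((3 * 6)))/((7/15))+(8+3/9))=-941303/36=-26147.31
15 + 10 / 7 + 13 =206 / 7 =29.43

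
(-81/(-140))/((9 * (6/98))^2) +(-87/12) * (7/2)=-23.47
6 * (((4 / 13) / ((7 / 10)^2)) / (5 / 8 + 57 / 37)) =710400 / 408317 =1.74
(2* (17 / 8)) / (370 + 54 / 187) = 3179 / 276976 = 0.01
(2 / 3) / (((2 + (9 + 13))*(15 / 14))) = 7 / 270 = 0.03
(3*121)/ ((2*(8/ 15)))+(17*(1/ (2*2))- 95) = 249.56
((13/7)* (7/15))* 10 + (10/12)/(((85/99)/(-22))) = -12.69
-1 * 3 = -3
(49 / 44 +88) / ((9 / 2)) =1307 / 66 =19.80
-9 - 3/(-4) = -33/4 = -8.25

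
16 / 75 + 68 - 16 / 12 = 1672 / 25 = 66.88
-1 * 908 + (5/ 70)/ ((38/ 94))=-241481/ 266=-907.82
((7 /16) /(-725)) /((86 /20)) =-7 /49880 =-0.00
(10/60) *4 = 2/3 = 0.67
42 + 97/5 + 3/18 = 1847/30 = 61.57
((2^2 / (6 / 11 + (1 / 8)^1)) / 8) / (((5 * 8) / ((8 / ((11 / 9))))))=36 / 295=0.12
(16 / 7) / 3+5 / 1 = 121 / 21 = 5.76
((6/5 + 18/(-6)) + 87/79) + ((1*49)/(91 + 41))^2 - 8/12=-8448949/6882480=-1.23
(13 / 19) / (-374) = -13 / 7106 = -0.00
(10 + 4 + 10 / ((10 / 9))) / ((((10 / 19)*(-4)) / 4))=-437 / 10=-43.70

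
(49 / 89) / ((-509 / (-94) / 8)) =0.81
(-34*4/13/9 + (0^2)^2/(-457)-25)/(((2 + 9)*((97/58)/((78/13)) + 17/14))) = -2485532/1560273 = -1.59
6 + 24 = 30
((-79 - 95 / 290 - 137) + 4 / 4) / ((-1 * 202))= 12489 / 11716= 1.07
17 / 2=8.50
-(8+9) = -17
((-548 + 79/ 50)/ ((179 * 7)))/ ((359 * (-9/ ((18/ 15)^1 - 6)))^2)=-41632/ 43255685625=-0.00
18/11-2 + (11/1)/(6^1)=97/66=1.47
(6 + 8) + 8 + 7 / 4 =95 / 4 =23.75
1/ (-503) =-1/ 503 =-0.00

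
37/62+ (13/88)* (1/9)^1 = 15055/24552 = 0.61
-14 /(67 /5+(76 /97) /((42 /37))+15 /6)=-285180 /337943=-0.84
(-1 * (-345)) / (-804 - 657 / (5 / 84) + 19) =-1725 / 59113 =-0.03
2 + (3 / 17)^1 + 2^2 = 105 / 17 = 6.18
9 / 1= 9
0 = 0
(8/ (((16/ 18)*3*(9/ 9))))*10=30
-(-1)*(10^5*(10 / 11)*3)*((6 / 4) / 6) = 750000 / 11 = 68181.82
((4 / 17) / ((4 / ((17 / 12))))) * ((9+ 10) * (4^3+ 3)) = 1273 / 12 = 106.08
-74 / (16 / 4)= -37 / 2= -18.50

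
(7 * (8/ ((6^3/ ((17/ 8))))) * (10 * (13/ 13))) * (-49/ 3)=-29155/ 324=-89.98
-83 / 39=-2.13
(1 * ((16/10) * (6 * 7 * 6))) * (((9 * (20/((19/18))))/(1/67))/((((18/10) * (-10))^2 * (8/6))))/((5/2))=405216/95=4265.43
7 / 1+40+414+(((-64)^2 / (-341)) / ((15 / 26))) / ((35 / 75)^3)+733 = 115692222 / 116963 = 989.14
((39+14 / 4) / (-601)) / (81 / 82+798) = -0.00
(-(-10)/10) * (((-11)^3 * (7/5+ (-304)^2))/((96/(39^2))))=-311824163079/160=-1948901019.24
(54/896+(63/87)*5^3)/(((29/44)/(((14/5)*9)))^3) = 447597896301864/88410125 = 5062744.75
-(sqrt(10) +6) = -6- sqrt(10) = -9.16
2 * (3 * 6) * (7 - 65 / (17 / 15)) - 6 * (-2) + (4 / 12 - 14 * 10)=-98959 / 51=-1940.37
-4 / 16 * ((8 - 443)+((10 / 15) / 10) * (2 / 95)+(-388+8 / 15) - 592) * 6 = 2015613 / 950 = 2121.70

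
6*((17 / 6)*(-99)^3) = -16495083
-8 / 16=-1 / 2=-0.50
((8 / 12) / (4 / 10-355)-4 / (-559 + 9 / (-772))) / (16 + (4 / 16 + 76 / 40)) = 242190040 / 833248960929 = 0.00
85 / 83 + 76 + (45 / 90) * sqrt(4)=6476 / 83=78.02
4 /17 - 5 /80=47 /272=0.17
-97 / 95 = -1.02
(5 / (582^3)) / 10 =1 / 394274736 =0.00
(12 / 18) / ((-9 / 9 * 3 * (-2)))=1 / 9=0.11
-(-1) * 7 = 7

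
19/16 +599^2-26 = 358776.19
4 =4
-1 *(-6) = 6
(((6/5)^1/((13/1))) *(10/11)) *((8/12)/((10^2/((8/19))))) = 16/67925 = 0.00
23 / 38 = 0.61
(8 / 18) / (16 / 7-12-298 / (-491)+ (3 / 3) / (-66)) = -302456 / 6208107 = -0.05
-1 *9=-9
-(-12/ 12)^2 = -1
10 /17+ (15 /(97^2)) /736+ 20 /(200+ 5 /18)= 58405836271 /84880019168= 0.69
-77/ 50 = -1.54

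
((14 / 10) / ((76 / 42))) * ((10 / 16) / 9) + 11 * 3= 30145 / 912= 33.05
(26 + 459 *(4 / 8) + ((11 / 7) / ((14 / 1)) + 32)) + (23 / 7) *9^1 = 15542 / 49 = 317.18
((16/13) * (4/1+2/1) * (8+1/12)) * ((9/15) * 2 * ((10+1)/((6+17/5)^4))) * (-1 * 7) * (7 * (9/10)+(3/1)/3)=-5.16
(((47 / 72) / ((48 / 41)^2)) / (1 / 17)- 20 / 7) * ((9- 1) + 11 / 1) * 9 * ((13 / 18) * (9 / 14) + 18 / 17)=1364.61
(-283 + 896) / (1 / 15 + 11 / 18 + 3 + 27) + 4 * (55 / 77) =441410 / 19327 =22.84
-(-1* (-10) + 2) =-12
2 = 2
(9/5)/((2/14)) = 63/5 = 12.60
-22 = -22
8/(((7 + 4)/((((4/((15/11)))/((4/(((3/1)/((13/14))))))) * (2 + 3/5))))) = 112/25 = 4.48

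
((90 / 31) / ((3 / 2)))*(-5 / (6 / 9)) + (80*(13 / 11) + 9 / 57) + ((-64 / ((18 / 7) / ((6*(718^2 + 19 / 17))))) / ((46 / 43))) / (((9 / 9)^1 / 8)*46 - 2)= -729222612370763 / 37999335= -19190404.58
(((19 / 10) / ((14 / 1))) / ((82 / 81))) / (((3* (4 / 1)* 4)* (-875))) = -513 / 160720000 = -0.00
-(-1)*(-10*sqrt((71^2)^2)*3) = -151230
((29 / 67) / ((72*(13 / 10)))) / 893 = 145 / 28000908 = 0.00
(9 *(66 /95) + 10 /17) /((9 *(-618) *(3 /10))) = -11048 /2694789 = -0.00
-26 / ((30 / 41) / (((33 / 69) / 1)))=-5863 / 345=-16.99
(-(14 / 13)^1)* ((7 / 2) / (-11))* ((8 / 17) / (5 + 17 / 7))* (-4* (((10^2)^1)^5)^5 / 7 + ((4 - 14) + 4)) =-177375565610859728506787330316742081447963800904996 / 143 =-1240388570705312786760751000000000000000000000000.00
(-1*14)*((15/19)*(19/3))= -70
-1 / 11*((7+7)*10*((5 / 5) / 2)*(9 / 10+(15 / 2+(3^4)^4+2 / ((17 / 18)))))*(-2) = 102451221012 / 187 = 547867492.04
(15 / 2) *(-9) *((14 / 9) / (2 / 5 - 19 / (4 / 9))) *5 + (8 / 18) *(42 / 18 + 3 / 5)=223796 / 16335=13.70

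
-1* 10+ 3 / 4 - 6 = -61 / 4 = -15.25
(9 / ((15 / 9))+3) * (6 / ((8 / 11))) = 69.30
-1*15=-15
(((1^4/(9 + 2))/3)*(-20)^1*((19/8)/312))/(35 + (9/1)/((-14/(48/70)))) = -23275/174352464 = -0.00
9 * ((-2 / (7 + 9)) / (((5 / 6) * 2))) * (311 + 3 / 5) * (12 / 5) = -63099 / 125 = -504.79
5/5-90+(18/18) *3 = -86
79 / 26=3.04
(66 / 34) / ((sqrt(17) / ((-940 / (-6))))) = 5170 * sqrt(17) / 289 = 73.76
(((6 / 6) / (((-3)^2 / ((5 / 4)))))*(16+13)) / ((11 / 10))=725 / 198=3.66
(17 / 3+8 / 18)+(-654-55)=-6326 / 9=-702.89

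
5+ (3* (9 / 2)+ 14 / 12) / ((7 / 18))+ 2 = 313 / 7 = 44.71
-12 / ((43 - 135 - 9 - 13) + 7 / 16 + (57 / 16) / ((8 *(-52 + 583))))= 271872 / 2572853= 0.11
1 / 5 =0.20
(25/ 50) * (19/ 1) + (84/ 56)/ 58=9.53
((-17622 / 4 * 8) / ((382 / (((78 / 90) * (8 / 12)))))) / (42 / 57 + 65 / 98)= -8617336 / 226335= -38.07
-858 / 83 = -10.34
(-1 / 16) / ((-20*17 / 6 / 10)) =3 / 272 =0.01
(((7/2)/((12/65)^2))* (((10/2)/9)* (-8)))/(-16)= 147875/5184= 28.53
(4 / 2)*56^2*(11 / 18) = 3832.89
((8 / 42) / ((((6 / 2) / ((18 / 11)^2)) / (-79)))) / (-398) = 5688 / 168553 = 0.03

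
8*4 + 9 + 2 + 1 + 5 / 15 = 133 / 3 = 44.33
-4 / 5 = -0.80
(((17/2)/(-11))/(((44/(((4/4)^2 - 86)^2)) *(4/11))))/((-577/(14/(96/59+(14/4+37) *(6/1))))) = 2983925/86217648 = 0.03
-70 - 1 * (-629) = 559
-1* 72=-72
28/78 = 14/39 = 0.36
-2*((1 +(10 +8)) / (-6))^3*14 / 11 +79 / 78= 315995 / 3861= 81.84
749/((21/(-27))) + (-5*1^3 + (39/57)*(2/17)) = -967.92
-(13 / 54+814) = -43969 / 54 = -814.24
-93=-93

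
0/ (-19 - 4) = 0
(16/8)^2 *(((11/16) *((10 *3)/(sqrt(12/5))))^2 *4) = 45375/16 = 2835.94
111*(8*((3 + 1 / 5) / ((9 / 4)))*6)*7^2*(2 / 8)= 464128 / 5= 92825.60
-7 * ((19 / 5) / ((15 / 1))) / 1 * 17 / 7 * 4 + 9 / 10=-2449 / 150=-16.33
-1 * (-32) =32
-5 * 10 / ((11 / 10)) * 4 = -2000 / 11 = -181.82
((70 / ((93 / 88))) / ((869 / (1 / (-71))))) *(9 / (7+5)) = -140 / 173879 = -0.00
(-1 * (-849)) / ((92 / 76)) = 16131 / 23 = 701.35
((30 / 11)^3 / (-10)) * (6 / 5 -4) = 7560 / 1331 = 5.68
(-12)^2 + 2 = 146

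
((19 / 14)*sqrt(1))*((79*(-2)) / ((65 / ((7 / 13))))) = -1501 / 845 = -1.78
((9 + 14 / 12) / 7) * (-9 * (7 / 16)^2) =-1281 / 512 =-2.50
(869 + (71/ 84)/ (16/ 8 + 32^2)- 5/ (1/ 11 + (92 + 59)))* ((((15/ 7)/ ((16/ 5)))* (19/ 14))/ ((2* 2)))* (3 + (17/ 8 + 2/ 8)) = 1061.18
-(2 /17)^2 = -4 /289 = -0.01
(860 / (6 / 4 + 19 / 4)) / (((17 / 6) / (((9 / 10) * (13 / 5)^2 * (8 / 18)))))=131.32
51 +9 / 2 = 111 / 2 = 55.50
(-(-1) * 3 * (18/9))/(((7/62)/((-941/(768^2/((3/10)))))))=-29171/1146880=-0.03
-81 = -81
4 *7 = 28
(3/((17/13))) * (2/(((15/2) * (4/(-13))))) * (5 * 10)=-1690/17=-99.41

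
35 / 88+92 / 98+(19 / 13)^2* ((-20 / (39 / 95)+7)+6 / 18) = -824806705 / 9473464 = -87.06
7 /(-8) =-7 /8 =-0.88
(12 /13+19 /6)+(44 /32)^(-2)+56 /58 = 1528403 /273702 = 5.58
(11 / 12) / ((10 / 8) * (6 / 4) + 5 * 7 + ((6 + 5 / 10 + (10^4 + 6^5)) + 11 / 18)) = 66 / 1283039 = 0.00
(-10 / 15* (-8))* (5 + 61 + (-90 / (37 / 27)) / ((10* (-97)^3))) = 11886654448 / 33768901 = 352.00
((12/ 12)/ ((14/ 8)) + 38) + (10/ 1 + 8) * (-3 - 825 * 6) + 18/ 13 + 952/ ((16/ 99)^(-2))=-79457835986/ 891891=-89089.18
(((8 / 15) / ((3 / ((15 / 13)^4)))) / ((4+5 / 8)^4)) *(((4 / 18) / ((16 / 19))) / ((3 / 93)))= 301568000 / 53527912321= 0.01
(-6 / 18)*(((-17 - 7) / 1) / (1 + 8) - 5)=23 / 9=2.56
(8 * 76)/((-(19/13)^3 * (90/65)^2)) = -101.58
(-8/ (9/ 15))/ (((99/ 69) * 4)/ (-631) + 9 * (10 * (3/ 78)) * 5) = -7546760/ 9791127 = -0.77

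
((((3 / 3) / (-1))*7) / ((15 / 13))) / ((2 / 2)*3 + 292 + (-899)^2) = -0.00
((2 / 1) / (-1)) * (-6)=12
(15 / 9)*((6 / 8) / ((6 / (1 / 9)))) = 5 / 216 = 0.02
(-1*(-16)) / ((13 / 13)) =16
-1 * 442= -442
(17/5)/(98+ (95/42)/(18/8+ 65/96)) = 33439/971430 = 0.03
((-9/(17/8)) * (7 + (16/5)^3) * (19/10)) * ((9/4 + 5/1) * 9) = -221860701/10625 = -20881.01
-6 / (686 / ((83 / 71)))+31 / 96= 731039 / 2337888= 0.31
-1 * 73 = -73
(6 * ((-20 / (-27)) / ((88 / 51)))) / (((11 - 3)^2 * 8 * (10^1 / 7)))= 119 / 33792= 0.00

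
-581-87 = -668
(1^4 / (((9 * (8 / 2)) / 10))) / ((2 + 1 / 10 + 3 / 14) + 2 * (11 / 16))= 700 / 9297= 0.08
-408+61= -347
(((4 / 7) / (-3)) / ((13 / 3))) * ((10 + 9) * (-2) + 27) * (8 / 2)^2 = 7.74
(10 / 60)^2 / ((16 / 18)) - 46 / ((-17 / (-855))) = -1258543 / 544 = -2313.50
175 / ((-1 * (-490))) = 5 / 14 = 0.36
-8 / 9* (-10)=80 / 9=8.89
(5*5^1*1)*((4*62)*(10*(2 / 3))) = 41333.33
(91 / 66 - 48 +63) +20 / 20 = 1147 / 66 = 17.38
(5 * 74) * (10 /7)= 3700 /7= 528.57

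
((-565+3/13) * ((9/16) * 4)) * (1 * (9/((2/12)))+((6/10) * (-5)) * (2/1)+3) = -1684989/26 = -64807.27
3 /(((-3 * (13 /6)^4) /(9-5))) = -5184 /28561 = -0.18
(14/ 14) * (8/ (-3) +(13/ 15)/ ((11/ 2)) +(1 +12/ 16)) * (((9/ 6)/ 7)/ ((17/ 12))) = -1503/ 13090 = -0.11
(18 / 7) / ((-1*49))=-18 / 343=-0.05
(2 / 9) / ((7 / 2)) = 4 / 63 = 0.06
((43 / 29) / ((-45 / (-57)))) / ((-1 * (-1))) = 817 / 435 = 1.88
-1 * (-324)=324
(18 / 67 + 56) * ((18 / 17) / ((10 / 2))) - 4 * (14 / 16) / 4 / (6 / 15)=177287 / 18224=9.73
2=2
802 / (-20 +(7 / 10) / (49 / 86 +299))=-103309630 / 2575999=-40.10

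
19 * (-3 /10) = -57 /10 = -5.70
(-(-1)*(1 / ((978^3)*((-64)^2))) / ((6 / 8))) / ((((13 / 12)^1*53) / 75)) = 25 / 54998962477056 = 0.00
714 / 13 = 54.92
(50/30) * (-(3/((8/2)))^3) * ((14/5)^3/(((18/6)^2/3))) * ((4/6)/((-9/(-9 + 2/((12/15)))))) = -4459/1800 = -2.48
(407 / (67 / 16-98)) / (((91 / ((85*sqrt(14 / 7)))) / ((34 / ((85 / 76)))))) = -174.22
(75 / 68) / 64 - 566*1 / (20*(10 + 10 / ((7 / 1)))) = -267541 / 108800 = -2.46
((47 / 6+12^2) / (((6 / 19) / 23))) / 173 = 398107 / 6228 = 63.92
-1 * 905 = -905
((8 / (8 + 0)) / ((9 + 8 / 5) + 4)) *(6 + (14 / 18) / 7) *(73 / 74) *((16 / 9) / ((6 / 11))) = 12100 / 8991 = 1.35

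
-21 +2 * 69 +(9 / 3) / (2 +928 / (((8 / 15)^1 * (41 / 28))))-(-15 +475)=-16738963 / 48802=-343.00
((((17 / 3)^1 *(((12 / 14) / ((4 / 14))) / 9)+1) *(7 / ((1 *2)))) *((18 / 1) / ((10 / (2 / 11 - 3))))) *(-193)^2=-105079429 / 55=-1910535.07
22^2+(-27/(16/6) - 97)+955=10655/8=1331.88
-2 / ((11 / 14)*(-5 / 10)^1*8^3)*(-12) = -21 / 176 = -0.12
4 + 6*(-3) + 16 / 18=-118 / 9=-13.11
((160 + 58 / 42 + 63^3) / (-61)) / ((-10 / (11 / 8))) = 7224767 / 12810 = 563.99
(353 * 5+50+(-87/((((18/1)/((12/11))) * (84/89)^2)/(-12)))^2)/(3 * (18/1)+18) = 71748866821/753030432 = 95.28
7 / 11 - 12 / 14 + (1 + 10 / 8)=625 / 308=2.03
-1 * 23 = -23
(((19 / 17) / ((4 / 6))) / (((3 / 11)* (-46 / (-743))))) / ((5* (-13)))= -155287 / 101660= -1.53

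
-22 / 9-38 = -364 / 9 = -40.44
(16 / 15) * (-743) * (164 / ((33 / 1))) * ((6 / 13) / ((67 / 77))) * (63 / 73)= -573191808 / 317915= -1802.97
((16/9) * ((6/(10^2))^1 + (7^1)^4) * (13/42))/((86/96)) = 99884096/67725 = 1474.85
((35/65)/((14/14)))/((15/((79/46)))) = 553/8970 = 0.06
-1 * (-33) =33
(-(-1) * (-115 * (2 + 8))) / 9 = -1150 / 9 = -127.78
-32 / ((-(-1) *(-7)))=32 / 7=4.57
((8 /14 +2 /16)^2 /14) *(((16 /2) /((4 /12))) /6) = 1521 /10976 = 0.14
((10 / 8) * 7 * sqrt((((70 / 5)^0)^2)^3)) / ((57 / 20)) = 175 / 57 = 3.07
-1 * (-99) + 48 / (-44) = 1077 / 11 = 97.91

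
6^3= 216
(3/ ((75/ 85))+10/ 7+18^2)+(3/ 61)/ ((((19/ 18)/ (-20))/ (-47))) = 15115531/ 40565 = 372.62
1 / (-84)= -1 / 84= -0.01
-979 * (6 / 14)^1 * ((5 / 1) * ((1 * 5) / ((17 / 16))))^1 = -1174800 / 119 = -9872.27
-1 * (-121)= 121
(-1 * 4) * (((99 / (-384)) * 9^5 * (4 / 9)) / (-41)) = -216513 / 328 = -660.10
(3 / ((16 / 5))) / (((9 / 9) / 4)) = 15 / 4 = 3.75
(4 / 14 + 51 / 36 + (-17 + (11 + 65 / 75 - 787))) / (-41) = 331981 / 17220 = 19.28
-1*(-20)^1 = 20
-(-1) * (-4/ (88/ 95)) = -95/ 22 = -4.32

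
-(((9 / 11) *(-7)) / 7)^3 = 729 / 1331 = 0.55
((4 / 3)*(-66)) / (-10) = 44 / 5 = 8.80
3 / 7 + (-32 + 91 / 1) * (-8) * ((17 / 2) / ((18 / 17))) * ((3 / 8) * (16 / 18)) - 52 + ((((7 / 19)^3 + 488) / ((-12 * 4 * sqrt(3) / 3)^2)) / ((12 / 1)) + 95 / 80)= -1743447993925 / 1327463424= -1313.37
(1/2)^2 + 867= 3469/4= 867.25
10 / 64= 5 / 32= 0.16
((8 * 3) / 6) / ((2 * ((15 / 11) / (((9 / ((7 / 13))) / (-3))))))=-286 / 35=-8.17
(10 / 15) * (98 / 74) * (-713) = -69874 / 111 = -629.50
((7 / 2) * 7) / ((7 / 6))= 21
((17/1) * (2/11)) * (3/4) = 51/22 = 2.32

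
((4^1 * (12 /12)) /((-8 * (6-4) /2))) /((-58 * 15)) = 1 /1740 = 0.00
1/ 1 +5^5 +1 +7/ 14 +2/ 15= 93829/ 30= 3127.63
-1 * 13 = -13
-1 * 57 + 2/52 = -1481/26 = -56.96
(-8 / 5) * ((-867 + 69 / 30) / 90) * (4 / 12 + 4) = 224822 / 3375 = 66.61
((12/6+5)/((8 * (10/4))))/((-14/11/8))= -2.20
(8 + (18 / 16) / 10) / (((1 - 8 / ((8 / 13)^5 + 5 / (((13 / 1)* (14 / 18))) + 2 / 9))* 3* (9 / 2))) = -12220469459 / 181766139480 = -0.07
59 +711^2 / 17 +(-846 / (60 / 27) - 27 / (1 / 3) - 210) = 4951051 / 170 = 29123.83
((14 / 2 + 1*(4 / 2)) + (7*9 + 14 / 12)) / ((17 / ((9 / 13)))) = 1317 / 442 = 2.98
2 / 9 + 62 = 560 / 9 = 62.22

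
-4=-4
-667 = -667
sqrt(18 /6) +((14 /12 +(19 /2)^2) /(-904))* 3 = -1097 /3616 +sqrt(3) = 1.43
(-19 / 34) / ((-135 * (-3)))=-19 / 13770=-0.00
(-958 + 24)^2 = 872356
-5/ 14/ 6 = -0.06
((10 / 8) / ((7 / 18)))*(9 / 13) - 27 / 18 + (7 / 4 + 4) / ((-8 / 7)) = -12539 / 2912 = -4.31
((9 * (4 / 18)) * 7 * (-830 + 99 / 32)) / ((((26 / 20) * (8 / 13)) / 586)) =-271357555 / 32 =-8479923.59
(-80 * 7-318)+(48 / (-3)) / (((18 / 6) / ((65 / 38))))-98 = -56152 / 57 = -985.12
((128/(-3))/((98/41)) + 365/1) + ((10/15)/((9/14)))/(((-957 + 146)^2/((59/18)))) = 2718697028905/7831483947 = 347.15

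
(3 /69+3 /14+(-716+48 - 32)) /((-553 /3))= 675951 /178066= 3.80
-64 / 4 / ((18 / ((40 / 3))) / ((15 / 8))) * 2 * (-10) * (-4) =-16000 / 9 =-1777.78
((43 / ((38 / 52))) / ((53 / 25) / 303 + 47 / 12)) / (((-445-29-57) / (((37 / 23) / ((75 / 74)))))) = -1236677936 / 27587371689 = -0.04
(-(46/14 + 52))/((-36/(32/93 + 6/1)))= 12685/1302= 9.74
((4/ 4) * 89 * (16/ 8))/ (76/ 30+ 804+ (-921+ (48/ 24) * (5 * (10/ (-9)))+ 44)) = -8010/ 3671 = -2.18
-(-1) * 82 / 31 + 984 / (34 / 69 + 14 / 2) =2147170 / 16027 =133.97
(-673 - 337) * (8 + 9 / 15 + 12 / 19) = -177154 / 19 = -9323.89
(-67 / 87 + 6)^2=207025 / 7569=27.35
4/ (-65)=-4/ 65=-0.06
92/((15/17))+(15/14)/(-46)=1006991/9660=104.24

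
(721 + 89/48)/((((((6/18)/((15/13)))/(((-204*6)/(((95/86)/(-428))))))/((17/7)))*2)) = 1440922983.56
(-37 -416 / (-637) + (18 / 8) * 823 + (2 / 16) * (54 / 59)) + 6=5266007 / 2891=1821.52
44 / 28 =11 / 7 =1.57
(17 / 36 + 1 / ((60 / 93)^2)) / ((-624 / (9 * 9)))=-31047 / 83200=-0.37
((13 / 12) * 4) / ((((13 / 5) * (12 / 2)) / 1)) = 5 / 18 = 0.28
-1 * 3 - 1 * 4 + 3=-4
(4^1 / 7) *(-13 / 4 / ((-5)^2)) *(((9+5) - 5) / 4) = -117 / 700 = -0.17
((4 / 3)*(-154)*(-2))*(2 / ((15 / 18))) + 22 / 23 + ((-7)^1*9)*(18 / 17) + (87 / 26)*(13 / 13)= 46926093 / 50830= 923.20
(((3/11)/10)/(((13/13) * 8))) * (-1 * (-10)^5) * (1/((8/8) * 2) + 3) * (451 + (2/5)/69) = 538131.92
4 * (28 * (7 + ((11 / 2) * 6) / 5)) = 7616 / 5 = 1523.20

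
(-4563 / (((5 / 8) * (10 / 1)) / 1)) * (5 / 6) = -3042 / 5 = -608.40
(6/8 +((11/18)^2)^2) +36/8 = 565765/104976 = 5.39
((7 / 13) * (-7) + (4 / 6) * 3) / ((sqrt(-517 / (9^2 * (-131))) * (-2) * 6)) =69 * sqrt(67727) / 26884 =0.67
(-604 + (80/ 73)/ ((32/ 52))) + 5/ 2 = -87559/ 146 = -599.72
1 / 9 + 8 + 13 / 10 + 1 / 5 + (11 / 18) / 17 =164 / 17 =9.65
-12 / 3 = -4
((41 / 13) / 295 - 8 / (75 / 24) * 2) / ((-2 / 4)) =195942 / 19175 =10.22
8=8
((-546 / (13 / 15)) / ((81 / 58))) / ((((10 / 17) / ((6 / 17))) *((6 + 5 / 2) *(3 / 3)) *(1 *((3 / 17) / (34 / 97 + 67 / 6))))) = -5442836 / 2619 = -2078.21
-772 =-772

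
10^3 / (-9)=-1000 / 9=-111.11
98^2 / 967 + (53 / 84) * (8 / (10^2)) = 10135451 / 1015350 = 9.98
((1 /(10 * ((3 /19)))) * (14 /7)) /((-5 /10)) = -38 /15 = -2.53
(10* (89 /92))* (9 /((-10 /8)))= -1602 /23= -69.65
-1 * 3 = -3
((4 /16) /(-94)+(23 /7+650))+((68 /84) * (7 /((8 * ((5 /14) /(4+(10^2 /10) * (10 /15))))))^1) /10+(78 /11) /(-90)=4268884387 /6514200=655.32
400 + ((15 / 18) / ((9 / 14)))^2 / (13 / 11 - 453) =400.00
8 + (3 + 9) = 20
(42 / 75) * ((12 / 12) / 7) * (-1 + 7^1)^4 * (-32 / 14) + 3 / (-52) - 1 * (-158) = -719269 / 9100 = -79.04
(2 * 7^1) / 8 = 1.75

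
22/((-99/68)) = -136/9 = -15.11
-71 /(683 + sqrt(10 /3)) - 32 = -44928103 /1399457 + 71 *sqrt(30) /1399457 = -32.10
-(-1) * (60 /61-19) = -1099 /61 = -18.02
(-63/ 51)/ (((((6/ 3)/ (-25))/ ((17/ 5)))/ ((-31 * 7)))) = -22785/ 2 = -11392.50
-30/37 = -0.81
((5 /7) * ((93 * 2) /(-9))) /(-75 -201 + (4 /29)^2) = 26071 /487410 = 0.05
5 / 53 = 0.09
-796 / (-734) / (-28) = -199 / 5138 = -0.04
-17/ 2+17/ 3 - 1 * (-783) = 4681/ 6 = 780.17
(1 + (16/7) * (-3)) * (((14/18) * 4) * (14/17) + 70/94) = -139277/7191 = -19.37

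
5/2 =2.50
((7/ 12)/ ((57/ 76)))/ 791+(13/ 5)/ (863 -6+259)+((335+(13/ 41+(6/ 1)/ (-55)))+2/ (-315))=74140435557/ 221179420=335.20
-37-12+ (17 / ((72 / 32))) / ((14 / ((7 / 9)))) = -48.58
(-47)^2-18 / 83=183329 / 83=2208.78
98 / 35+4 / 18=136 / 45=3.02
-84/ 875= -12/ 125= -0.10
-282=-282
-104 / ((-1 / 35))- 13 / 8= 29107 / 8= 3638.38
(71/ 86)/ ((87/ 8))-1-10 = -40867/ 3741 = -10.92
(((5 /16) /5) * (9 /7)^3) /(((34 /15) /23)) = 251505 /186592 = 1.35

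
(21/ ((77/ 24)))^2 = 5184/ 121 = 42.84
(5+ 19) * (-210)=-5040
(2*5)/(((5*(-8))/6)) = -1.50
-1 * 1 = -1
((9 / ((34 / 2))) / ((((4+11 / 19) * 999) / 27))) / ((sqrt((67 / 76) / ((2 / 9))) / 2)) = 76 * sqrt(2546) / 1222147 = 0.00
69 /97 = 0.71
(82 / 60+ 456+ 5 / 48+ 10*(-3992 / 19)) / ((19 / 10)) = -7494733 / 8664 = -865.04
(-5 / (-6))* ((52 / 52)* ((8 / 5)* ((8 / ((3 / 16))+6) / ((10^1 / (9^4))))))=42573.60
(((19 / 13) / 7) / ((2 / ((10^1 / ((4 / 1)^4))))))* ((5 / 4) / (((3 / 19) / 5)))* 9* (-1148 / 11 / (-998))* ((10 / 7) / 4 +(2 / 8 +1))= 0.24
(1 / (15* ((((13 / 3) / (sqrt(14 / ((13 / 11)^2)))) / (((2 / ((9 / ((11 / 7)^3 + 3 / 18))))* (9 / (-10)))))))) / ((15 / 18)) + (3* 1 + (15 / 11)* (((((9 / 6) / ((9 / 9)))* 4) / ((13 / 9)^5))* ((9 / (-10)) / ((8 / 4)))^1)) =19722369 / 8168446 - 91619* sqrt(14) / 7245875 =2.37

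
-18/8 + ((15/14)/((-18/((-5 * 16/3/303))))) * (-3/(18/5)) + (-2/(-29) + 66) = 423918601/6642972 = 63.81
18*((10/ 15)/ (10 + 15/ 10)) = 24/ 23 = 1.04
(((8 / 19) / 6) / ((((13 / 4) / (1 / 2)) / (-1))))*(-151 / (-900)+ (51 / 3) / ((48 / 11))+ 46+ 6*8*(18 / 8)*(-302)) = 351.59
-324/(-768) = 27/64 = 0.42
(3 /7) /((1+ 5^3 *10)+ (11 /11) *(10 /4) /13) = 78 /227717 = 0.00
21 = 21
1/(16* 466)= 1/7456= 0.00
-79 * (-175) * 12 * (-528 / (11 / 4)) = -31852800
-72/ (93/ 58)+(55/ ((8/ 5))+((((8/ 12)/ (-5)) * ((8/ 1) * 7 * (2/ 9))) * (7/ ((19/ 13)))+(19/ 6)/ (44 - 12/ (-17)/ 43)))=-94168555723/ 5116949280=-18.40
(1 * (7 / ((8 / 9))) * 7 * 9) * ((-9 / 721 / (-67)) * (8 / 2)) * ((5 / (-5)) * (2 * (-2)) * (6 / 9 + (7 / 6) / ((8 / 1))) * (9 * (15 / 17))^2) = 1209028275 / 15955112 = 75.78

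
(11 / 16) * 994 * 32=21868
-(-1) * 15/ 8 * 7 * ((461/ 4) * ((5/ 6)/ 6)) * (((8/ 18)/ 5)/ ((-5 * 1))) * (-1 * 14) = 22589/ 432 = 52.29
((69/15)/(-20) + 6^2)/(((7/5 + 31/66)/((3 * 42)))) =7436583/3085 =2410.56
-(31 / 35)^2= -961 / 1225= -0.78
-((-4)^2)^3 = -4096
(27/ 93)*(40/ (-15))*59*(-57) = 80712/ 31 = 2603.61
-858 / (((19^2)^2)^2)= -858 / 16983563041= -0.00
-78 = -78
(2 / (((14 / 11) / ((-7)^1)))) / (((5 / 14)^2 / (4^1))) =-8624 / 25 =-344.96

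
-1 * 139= -139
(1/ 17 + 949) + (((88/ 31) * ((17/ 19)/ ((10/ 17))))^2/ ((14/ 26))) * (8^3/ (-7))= -11439701337562/ 7224629825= -1583.43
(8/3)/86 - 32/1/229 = -0.11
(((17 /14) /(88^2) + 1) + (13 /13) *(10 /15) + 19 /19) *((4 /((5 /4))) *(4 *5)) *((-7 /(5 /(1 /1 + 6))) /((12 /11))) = -6071653 /3960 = -1533.25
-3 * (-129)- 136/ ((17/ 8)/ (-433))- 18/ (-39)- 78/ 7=2556037/ 91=28088.32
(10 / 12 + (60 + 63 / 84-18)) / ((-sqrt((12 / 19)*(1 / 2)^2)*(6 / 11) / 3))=-5753*sqrt(57) / 72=-603.25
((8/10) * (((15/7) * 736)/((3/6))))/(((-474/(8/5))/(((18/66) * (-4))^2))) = -3391488/334565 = -10.14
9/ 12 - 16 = -61/ 4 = -15.25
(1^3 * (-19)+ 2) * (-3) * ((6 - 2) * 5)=1020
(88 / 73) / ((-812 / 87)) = -66 / 511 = -0.13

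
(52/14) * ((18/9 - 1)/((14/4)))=52/49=1.06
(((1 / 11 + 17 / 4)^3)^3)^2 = 299538350377.85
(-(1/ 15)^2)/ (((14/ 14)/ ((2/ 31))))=-2/ 6975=-0.00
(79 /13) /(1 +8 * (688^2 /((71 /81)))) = 5609 /3987450779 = 0.00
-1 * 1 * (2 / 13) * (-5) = 10 / 13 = 0.77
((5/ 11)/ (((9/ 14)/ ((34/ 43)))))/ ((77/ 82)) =27880/ 46827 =0.60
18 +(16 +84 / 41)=1478 / 41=36.05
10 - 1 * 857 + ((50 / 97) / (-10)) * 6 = -847.31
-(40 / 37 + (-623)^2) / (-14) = 14360813 / 518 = 27723.58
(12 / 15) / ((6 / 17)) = 34 / 15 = 2.27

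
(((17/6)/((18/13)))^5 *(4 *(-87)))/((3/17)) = -259901201794793/3673320192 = -70753.76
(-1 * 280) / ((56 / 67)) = -335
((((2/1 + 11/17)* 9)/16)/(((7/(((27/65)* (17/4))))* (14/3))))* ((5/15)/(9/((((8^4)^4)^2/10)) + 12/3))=676843716479281665301096169472/100936679043172766094174992756729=0.01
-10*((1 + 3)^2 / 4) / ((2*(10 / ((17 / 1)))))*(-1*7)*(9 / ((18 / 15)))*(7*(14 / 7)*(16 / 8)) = 49980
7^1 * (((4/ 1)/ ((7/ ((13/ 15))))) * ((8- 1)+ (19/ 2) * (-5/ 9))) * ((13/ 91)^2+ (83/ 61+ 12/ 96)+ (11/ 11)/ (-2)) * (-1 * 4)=-359073/ 14945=-24.03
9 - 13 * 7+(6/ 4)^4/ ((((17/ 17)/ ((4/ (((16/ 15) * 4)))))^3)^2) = -21089066767/ 268435456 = -78.56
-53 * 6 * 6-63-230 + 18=-2183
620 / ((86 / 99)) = 30690 / 43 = 713.72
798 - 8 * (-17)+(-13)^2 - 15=1088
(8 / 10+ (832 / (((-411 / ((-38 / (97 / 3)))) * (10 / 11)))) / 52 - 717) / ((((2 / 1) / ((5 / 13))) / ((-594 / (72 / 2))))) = 1570290645 / 691028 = 2272.40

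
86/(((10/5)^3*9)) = 43/36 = 1.19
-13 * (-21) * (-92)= -25116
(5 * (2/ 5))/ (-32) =-1/ 16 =-0.06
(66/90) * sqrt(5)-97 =-97 + 11 * sqrt(5)/15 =-95.36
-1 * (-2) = 2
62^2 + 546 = 4390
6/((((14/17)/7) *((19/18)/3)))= 2754/19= 144.95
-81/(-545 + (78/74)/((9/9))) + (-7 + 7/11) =-6.21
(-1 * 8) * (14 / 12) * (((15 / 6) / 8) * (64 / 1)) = -560 / 3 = -186.67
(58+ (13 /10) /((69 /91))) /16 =41203 /11040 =3.73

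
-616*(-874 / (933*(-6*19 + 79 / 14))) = -7537376 / 1415361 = -5.33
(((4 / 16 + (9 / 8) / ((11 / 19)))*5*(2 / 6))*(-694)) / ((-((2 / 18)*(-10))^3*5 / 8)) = -2958.90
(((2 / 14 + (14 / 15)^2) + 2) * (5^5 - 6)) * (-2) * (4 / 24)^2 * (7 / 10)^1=-14805893 / 40500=-365.58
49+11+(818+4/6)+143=3065/3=1021.67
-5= -5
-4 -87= -91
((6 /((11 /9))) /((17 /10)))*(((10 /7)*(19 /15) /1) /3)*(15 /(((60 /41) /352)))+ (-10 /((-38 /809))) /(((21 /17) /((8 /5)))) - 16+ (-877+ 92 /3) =38648081 /6783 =5697.79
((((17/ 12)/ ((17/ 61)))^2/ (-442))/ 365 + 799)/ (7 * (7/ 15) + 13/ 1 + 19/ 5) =2651711537/ 66597024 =39.82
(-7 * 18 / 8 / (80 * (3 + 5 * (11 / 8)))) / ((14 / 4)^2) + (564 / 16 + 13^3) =24688667 / 11060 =2232.25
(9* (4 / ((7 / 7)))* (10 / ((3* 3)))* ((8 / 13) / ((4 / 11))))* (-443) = -29987.69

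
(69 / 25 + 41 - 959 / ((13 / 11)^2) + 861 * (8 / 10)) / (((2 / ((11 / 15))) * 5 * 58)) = 711667 / 12252500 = 0.06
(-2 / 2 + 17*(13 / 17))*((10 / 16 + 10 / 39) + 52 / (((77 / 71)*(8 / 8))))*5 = 5865395 / 2002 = 2929.77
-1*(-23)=23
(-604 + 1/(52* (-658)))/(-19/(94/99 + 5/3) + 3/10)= 3823296025/44072652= 86.75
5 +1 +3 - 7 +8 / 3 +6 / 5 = 88 / 15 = 5.87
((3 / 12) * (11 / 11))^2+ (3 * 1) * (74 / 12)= 297 / 16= 18.56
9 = 9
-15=-15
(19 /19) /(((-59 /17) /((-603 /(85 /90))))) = 10854 /59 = 183.97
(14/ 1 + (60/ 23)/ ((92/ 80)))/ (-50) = -4303/ 13225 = -0.33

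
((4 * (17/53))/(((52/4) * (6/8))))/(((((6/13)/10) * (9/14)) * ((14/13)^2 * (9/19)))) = 2183480/270459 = 8.07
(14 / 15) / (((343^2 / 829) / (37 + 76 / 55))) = 3500038 / 13865775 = 0.25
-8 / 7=-1.14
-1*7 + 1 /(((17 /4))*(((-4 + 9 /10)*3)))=-7.03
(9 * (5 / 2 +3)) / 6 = 33 / 4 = 8.25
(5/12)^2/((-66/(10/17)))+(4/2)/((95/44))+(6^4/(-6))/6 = -35.08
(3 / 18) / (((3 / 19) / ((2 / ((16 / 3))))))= 19 / 48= 0.40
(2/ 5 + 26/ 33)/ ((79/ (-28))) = -5488/ 13035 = -0.42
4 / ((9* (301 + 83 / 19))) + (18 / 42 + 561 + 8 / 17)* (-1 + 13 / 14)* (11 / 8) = -9601670935 / 173990376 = -55.19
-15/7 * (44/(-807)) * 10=2200/1883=1.17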